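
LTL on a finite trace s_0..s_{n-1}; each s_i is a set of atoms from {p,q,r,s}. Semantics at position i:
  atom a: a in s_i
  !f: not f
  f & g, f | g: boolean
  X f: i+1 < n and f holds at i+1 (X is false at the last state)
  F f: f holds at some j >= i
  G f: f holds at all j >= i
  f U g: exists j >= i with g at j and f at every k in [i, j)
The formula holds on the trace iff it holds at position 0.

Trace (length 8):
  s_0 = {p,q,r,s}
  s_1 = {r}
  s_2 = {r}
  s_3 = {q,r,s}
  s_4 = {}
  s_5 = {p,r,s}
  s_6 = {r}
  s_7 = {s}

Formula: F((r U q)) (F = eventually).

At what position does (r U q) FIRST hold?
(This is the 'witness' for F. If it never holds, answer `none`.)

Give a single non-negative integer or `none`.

s_0={p,q,r,s}: (r U q)=True r=True q=True
s_1={r}: (r U q)=True r=True q=False
s_2={r}: (r U q)=True r=True q=False
s_3={q,r,s}: (r U q)=True r=True q=True
s_4={}: (r U q)=False r=False q=False
s_5={p,r,s}: (r U q)=False r=True q=False
s_6={r}: (r U q)=False r=True q=False
s_7={s}: (r U q)=False r=False q=False
F((r U q)) holds; first witness at position 0.

Answer: 0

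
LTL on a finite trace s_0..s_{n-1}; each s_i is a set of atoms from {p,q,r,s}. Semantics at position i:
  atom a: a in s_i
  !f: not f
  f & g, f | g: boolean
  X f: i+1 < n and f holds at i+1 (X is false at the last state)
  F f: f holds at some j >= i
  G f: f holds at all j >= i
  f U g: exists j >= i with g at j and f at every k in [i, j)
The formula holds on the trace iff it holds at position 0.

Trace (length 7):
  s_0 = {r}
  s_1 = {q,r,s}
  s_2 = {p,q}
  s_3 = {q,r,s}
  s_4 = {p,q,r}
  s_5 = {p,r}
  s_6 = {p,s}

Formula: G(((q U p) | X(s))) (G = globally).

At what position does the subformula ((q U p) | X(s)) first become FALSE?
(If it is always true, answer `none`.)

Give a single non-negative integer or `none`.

s_0={r}: ((q U p) | X(s))=True (q U p)=False q=False p=False X(s)=True s=False
s_1={q,r,s}: ((q U p) | X(s))=True (q U p)=True q=True p=False X(s)=False s=True
s_2={p,q}: ((q U p) | X(s))=True (q U p)=True q=True p=True X(s)=True s=False
s_3={q,r,s}: ((q U p) | X(s))=True (q U p)=True q=True p=False X(s)=False s=True
s_4={p,q,r}: ((q U p) | X(s))=True (q U p)=True q=True p=True X(s)=False s=False
s_5={p,r}: ((q U p) | X(s))=True (q U p)=True q=False p=True X(s)=True s=False
s_6={p,s}: ((q U p) | X(s))=True (q U p)=True q=False p=True X(s)=False s=True
G(((q U p) | X(s))) holds globally = True
No violation — formula holds at every position.

Answer: none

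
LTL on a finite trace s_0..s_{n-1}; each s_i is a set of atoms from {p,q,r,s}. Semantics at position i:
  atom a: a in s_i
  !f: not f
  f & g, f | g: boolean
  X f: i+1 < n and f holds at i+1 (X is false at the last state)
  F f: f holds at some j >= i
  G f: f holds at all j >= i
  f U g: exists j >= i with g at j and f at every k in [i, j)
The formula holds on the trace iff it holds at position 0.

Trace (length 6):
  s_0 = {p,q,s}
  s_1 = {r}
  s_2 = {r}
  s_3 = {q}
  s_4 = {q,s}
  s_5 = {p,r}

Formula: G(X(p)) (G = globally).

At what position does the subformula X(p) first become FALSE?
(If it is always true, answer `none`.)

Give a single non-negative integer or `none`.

s_0={p,q,s}: X(p)=False p=True
s_1={r}: X(p)=False p=False
s_2={r}: X(p)=False p=False
s_3={q}: X(p)=False p=False
s_4={q,s}: X(p)=True p=False
s_5={p,r}: X(p)=False p=True
G(X(p)) holds globally = False
First violation at position 0.

Answer: 0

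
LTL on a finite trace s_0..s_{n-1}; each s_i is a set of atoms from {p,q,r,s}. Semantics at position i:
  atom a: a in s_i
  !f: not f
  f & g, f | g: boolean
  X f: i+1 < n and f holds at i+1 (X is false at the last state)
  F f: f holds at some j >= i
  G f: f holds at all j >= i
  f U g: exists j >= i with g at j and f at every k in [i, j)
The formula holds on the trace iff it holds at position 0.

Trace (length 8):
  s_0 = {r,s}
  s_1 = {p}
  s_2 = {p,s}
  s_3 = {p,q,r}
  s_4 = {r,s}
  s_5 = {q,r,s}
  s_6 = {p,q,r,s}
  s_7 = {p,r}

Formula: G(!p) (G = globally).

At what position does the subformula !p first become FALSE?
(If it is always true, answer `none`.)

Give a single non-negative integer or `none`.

s_0={r,s}: !p=True p=False
s_1={p}: !p=False p=True
s_2={p,s}: !p=False p=True
s_3={p,q,r}: !p=False p=True
s_4={r,s}: !p=True p=False
s_5={q,r,s}: !p=True p=False
s_6={p,q,r,s}: !p=False p=True
s_7={p,r}: !p=False p=True
G(!p) holds globally = False
First violation at position 1.

Answer: 1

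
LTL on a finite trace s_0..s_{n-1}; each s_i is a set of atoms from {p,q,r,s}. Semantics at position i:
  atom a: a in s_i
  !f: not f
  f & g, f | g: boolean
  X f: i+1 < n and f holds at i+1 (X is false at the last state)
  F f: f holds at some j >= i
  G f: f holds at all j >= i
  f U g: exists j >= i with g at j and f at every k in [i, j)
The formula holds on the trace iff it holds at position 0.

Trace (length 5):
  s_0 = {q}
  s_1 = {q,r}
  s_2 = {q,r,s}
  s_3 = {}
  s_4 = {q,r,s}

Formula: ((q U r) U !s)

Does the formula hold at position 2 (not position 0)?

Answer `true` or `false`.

Answer: true

Derivation:
s_0={q}: ((q U r) U !s)=True (q U r)=True q=True r=False !s=True s=False
s_1={q,r}: ((q U r) U !s)=True (q U r)=True q=True r=True !s=True s=False
s_2={q,r,s}: ((q U r) U !s)=True (q U r)=True q=True r=True !s=False s=True
s_3={}: ((q U r) U !s)=True (q U r)=False q=False r=False !s=True s=False
s_4={q,r,s}: ((q U r) U !s)=False (q U r)=True q=True r=True !s=False s=True
Evaluating at position 2: result = True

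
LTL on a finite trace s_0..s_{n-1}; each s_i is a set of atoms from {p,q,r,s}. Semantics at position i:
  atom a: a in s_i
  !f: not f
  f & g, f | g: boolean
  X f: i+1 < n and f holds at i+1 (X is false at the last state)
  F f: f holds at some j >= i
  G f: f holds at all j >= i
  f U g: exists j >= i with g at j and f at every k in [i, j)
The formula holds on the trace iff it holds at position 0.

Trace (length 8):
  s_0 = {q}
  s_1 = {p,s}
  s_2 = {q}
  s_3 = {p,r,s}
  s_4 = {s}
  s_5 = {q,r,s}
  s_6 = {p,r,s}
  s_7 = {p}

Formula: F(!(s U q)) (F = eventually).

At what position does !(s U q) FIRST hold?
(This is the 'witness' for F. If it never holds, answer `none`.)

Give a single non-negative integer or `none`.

s_0={q}: !(s U q)=False (s U q)=True s=False q=True
s_1={p,s}: !(s U q)=False (s U q)=True s=True q=False
s_2={q}: !(s U q)=False (s U q)=True s=False q=True
s_3={p,r,s}: !(s U q)=False (s U q)=True s=True q=False
s_4={s}: !(s U q)=False (s U q)=True s=True q=False
s_5={q,r,s}: !(s U q)=False (s U q)=True s=True q=True
s_6={p,r,s}: !(s U q)=True (s U q)=False s=True q=False
s_7={p}: !(s U q)=True (s U q)=False s=False q=False
F(!(s U q)) holds; first witness at position 6.

Answer: 6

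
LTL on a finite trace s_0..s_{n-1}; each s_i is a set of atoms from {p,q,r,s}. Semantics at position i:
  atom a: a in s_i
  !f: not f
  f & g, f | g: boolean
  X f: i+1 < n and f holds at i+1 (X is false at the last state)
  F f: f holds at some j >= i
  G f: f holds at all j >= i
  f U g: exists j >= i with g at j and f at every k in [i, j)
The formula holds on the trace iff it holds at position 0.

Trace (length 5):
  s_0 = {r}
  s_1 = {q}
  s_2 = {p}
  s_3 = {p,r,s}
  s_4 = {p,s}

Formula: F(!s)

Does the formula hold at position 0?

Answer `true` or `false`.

s_0={r}: F(!s)=True !s=True s=False
s_1={q}: F(!s)=True !s=True s=False
s_2={p}: F(!s)=True !s=True s=False
s_3={p,r,s}: F(!s)=False !s=False s=True
s_4={p,s}: F(!s)=False !s=False s=True

Answer: true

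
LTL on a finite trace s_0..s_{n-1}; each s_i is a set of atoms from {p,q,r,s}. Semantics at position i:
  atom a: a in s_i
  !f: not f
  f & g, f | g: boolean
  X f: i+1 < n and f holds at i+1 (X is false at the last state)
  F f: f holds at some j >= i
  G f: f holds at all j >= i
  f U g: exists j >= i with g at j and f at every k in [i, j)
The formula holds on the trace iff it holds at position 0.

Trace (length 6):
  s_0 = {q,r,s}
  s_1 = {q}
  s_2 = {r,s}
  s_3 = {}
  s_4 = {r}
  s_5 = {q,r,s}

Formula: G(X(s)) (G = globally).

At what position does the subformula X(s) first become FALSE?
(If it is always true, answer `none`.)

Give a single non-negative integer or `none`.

s_0={q,r,s}: X(s)=False s=True
s_1={q}: X(s)=True s=False
s_2={r,s}: X(s)=False s=True
s_3={}: X(s)=False s=False
s_4={r}: X(s)=True s=False
s_5={q,r,s}: X(s)=False s=True
G(X(s)) holds globally = False
First violation at position 0.

Answer: 0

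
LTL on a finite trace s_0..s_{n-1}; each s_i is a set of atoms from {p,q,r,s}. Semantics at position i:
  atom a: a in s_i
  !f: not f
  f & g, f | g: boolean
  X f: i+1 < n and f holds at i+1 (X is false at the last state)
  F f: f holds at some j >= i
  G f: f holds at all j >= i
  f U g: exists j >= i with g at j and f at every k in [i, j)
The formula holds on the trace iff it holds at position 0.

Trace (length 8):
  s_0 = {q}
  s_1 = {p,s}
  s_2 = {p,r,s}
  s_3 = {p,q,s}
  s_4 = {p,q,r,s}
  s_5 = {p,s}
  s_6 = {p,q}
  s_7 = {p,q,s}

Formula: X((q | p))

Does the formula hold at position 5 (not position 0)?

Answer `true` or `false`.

s_0={q}: X((q | p))=True (q | p)=True q=True p=False
s_1={p,s}: X((q | p))=True (q | p)=True q=False p=True
s_2={p,r,s}: X((q | p))=True (q | p)=True q=False p=True
s_3={p,q,s}: X((q | p))=True (q | p)=True q=True p=True
s_4={p,q,r,s}: X((q | p))=True (q | p)=True q=True p=True
s_5={p,s}: X((q | p))=True (q | p)=True q=False p=True
s_6={p,q}: X((q | p))=True (q | p)=True q=True p=True
s_7={p,q,s}: X((q | p))=False (q | p)=True q=True p=True
Evaluating at position 5: result = True

Answer: true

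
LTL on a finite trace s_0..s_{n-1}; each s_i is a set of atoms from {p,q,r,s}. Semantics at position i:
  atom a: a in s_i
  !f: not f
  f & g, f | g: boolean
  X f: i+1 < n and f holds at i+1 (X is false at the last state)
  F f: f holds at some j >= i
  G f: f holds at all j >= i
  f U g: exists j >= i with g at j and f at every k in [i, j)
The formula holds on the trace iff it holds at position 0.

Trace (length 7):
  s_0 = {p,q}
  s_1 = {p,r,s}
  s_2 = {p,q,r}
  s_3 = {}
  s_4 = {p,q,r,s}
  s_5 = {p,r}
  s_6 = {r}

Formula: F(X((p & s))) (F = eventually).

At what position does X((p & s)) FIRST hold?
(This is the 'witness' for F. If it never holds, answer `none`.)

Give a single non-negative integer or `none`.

Answer: 0

Derivation:
s_0={p,q}: X((p & s))=True (p & s)=False p=True s=False
s_1={p,r,s}: X((p & s))=False (p & s)=True p=True s=True
s_2={p,q,r}: X((p & s))=False (p & s)=False p=True s=False
s_3={}: X((p & s))=True (p & s)=False p=False s=False
s_4={p,q,r,s}: X((p & s))=False (p & s)=True p=True s=True
s_5={p,r}: X((p & s))=False (p & s)=False p=True s=False
s_6={r}: X((p & s))=False (p & s)=False p=False s=False
F(X((p & s))) holds; first witness at position 0.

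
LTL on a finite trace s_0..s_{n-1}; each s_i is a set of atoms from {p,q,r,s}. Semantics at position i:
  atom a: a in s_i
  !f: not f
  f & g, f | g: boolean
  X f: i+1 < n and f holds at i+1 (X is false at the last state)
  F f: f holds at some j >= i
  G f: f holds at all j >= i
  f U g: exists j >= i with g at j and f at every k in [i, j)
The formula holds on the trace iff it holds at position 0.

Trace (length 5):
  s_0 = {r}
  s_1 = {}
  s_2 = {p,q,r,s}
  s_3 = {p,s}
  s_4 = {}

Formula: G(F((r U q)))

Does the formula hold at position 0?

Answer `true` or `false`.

Answer: false

Derivation:
s_0={r}: G(F((r U q)))=False F((r U q))=True (r U q)=False r=True q=False
s_1={}: G(F((r U q)))=False F((r U q))=True (r U q)=False r=False q=False
s_2={p,q,r,s}: G(F((r U q)))=False F((r U q))=True (r U q)=True r=True q=True
s_3={p,s}: G(F((r U q)))=False F((r U q))=False (r U q)=False r=False q=False
s_4={}: G(F((r U q)))=False F((r U q))=False (r U q)=False r=False q=False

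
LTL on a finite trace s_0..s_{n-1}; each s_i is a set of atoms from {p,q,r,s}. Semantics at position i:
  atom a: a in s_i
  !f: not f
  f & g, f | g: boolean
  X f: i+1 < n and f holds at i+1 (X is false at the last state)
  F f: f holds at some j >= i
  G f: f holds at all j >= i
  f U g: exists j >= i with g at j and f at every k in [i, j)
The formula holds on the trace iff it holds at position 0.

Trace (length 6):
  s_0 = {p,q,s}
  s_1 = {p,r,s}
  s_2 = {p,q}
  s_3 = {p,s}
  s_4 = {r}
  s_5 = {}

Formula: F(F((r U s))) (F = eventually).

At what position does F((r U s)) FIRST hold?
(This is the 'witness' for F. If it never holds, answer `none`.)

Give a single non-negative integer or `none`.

Answer: 0

Derivation:
s_0={p,q,s}: F((r U s))=True (r U s)=True r=False s=True
s_1={p,r,s}: F((r U s))=True (r U s)=True r=True s=True
s_2={p,q}: F((r U s))=True (r U s)=False r=False s=False
s_3={p,s}: F((r U s))=True (r U s)=True r=False s=True
s_4={r}: F((r U s))=False (r U s)=False r=True s=False
s_5={}: F((r U s))=False (r U s)=False r=False s=False
F(F((r U s))) holds; first witness at position 0.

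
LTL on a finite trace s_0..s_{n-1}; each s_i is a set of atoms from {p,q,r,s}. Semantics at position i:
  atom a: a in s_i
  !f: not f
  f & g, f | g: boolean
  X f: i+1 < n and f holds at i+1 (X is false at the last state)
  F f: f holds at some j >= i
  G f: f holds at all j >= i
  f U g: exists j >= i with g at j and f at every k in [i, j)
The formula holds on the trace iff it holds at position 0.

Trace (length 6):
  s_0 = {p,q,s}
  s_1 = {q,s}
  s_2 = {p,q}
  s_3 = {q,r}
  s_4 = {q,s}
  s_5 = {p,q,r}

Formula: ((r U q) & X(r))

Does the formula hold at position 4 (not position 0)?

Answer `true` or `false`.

Answer: true

Derivation:
s_0={p,q,s}: ((r U q) & X(r))=False (r U q)=True r=False q=True X(r)=False
s_1={q,s}: ((r U q) & X(r))=False (r U q)=True r=False q=True X(r)=False
s_2={p,q}: ((r U q) & X(r))=True (r U q)=True r=False q=True X(r)=True
s_3={q,r}: ((r U q) & X(r))=False (r U q)=True r=True q=True X(r)=False
s_4={q,s}: ((r U q) & X(r))=True (r U q)=True r=False q=True X(r)=True
s_5={p,q,r}: ((r U q) & X(r))=False (r U q)=True r=True q=True X(r)=False
Evaluating at position 4: result = True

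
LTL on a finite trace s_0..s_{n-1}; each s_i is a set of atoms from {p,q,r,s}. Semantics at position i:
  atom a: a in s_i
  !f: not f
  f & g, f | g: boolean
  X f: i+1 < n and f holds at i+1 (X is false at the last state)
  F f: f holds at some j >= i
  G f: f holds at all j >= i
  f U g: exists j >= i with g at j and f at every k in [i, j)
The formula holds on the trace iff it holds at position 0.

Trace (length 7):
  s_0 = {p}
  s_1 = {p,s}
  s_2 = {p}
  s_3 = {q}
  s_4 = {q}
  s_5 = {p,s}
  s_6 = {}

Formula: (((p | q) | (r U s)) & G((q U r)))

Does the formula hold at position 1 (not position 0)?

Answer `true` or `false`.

Answer: false

Derivation:
s_0={p}: (((p | q) | (r U s)) & G((q U r)))=False ((p | q) | (r U s))=True (p | q)=True p=True q=False (r U s)=False r=False s=False G((q U r))=False (q U r)=False
s_1={p,s}: (((p | q) | (r U s)) & G((q U r)))=False ((p | q) | (r U s))=True (p | q)=True p=True q=False (r U s)=True r=False s=True G((q U r))=False (q U r)=False
s_2={p}: (((p | q) | (r U s)) & G((q U r)))=False ((p | q) | (r U s))=True (p | q)=True p=True q=False (r U s)=False r=False s=False G((q U r))=False (q U r)=False
s_3={q}: (((p | q) | (r U s)) & G((q U r)))=False ((p | q) | (r U s))=True (p | q)=True p=False q=True (r U s)=False r=False s=False G((q U r))=False (q U r)=False
s_4={q}: (((p | q) | (r U s)) & G((q U r)))=False ((p | q) | (r U s))=True (p | q)=True p=False q=True (r U s)=False r=False s=False G((q U r))=False (q U r)=False
s_5={p,s}: (((p | q) | (r U s)) & G((q U r)))=False ((p | q) | (r U s))=True (p | q)=True p=True q=False (r U s)=True r=False s=True G((q U r))=False (q U r)=False
s_6={}: (((p | q) | (r U s)) & G((q U r)))=False ((p | q) | (r U s))=False (p | q)=False p=False q=False (r U s)=False r=False s=False G((q U r))=False (q U r)=False
Evaluating at position 1: result = False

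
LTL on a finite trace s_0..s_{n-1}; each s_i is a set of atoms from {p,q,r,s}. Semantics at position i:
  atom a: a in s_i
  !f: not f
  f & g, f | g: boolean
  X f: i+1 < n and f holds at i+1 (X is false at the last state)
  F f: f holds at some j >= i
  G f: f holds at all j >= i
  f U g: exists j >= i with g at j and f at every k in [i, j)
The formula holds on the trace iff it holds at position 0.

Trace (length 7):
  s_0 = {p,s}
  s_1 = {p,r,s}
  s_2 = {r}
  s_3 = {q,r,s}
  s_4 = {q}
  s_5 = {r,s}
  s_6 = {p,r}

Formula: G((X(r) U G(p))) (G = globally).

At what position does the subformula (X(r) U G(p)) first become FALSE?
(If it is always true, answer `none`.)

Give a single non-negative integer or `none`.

Answer: 0

Derivation:
s_0={p,s}: (X(r) U G(p))=False X(r)=True r=False G(p)=False p=True
s_1={p,r,s}: (X(r) U G(p))=False X(r)=True r=True G(p)=False p=True
s_2={r}: (X(r) U G(p))=False X(r)=True r=True G(p)=False p=False
s_3={q,r,s}: (X(r) U G(p))=False X(r)=False r=True G(p)=False p=False
s_4={q}: (X(r) U G(p))=True X(r)=True r=False G(p)=False p=False
s_5={r,s}: (X(r) U G(p))=True X(r)=True r=True G(p)=False p=False
s_6={p,r}: (X(r) U G(p))=True X(r)=False r=True G(p)=True p=True
G((X(r) U G(p))) holds globally = False
First violation at position 0.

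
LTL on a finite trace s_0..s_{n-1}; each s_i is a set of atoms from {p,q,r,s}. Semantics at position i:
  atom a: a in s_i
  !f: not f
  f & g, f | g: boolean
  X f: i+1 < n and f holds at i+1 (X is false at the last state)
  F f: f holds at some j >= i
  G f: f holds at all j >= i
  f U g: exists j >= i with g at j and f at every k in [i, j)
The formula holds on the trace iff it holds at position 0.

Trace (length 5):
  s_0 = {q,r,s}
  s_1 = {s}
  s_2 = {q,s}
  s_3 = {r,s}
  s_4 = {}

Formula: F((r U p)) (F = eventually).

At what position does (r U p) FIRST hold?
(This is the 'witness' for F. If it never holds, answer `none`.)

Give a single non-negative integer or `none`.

Answer: none

Derivation:
s_0={q,r,s}: (r U p)=False r=True p=False
s_1={s}: (r U p)=False r=False p=False
s_2={q,s}: (r U p)=False r=False p=False
s_3={r,s}: (r U p)=False r=True p=False
s_4={}: (r U p)=False r=False p=False
F((r U p)) does not hold (no witness exists).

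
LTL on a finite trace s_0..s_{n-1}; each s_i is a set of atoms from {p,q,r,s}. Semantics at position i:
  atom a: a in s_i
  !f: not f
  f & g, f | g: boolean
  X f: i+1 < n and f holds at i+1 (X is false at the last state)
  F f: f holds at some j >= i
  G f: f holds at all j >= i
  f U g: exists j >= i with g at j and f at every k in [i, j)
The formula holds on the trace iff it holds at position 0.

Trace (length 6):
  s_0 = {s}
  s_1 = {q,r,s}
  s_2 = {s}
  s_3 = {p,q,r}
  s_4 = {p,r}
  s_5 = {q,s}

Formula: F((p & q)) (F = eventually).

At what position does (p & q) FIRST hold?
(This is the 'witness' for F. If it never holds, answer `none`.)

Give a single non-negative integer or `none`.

Answer: 3

Derivation:
s_0={s}: (p & q)=False p=False q=False
s_1={q,r,s}: (p & q)=False p=False q=True
s_2={s}: (p & q)=False p=False q=False
s_3={p,q,r}: (p & q)=True p=True q=True
s_4={p,r}: (p & q)=False p=True q=False
s_5={q,s}: (p & q)=False p=False q=True
F((p & q)) holds; first witness at position 3.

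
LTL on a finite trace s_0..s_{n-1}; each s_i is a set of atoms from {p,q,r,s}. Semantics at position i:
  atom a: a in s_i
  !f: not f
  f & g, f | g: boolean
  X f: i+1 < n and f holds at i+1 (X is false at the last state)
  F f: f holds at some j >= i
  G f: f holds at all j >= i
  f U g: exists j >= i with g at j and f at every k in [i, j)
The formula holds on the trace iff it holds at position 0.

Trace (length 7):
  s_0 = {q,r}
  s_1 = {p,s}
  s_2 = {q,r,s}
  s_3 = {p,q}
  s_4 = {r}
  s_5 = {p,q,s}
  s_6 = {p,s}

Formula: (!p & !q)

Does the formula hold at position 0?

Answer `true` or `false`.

Answer: false

Derivation:
s_0={q,r}: (!p & !q)=False !p=True p=False !q=False q=True
s_1={p,s}: (!p & !q)=False !p=False p=True !q=True q=False
s_2={q,r,s}: (!p & !q)=False !p=True p=False !q=False q=True
s_3={p,q}: (!p & !q)=False !p=False p=True !q=False q=True
s_4={r}: (!p & !q)=True !p=True p=False !q=True q=False
s_5={p,q,s}: (!p & !q)=False !p=False p=True !q=False q=True
s_6={p,s}: (!p & !q)=False !p=False p=True !q=True q=False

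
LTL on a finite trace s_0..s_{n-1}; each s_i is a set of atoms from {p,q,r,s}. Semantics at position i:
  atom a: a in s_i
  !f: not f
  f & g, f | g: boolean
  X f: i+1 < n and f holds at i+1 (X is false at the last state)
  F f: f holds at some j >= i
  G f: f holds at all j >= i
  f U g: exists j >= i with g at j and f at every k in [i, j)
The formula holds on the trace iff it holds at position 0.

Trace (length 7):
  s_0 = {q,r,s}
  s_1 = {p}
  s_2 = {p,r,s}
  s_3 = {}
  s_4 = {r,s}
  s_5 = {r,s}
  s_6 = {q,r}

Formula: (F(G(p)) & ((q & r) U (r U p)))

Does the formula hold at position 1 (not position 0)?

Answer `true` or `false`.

Answer: false

Derivation:
s_0={q,r,s}: (F(G(p)) & ((q & r) U (r U p)))=False F(G(p))=False G(p)=False p=False ((q & r) U (r U p))=True (q & r)=True q=True r=True (r U p)=True
s_1={p}: (F(G(p)) & ((q & r) U (r U p)))=False F(G(p))=False G(p)=False p=True ((q & r) U (r U p))=True (q & r)=False q=False r=False (r U p)=True
s_2={p,r,s}: (F(G(p)) & ((q & r) U (r U p)))=False F(G(p))=False G(p)=False p=True ((q & r) U (r U p))=True (q & r)=False q=False r=True (r U p)=True
s_3={}: (F(G(p)) & ((q & r) U (r U p)))=False F(G(p))=False G(p)=False p=False ((q & r) U (r U p))=False (q & r)=False q=False r=False (r U p)=False
s_4={r,s}: (F(G(p)) & ((q & r) U (r U p)))=False F(G(p))=False G(p)=False p=False ((q & r) U (r U p))=False (q & r)=False q=False r=True (r U p)=False
s_5={r,s}: (F(G(p)) & ((q & r) U (r U p)))=False F(G(p))=False G(p)=False p=False ((q & r) U (r U p))=False (q & r)=False q=False r=True (r U p)=False
s_6={q,r}: (F(G(p)) & ((q & r) U (r U p)))=False F(G(p))=False G(p)=False p=False ((q & r) U (r U p))=False (q & r)=True q=True r=True (r U p)=False
Evaluating at position 1: result = False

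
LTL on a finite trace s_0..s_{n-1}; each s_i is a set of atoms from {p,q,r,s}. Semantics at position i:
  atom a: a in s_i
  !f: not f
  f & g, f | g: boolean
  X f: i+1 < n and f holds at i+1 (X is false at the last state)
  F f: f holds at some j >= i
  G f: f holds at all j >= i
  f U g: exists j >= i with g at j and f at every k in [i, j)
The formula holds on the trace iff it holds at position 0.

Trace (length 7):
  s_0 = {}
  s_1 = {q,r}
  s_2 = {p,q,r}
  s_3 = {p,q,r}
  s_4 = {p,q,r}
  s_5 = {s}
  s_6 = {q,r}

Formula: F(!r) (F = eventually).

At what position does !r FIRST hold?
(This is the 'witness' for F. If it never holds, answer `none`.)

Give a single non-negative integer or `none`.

Answer: 0

Derivation:
s_0={}: !r=True r=False
s_1={q,r}: !r=False r=True
s_2={p,q,r}: !r=False r=True
s_3={p,q,r}: !r=False r=True
s_4={p,q,r}: !r=False r=True
s_5={s}: !r=True r=False
s_6={q,r}: !r=False r=True
F(!r) holds; first witness at position 0.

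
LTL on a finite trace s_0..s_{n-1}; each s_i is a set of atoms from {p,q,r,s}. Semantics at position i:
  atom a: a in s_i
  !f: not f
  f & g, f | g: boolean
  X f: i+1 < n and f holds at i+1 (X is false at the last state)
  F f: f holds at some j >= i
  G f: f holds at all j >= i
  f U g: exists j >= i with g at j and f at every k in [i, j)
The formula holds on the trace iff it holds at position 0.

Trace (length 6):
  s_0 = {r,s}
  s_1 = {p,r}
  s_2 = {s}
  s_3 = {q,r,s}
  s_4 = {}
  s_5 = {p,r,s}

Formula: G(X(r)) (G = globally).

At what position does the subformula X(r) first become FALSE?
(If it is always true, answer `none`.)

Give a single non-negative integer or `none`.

s_0={r,s}: X(r)=True r=True
s_1={p,r}: X(r)=False r=True
s_2={s}: X(r)=True r=False
s_3={q,r,s}: X(r)=False r=True
s_4={}: X(r)=True r=False
s_5={p,r,s}: X(r)=False r=True
G(X(r)) holds globally = False
First violation at position 1.

Answer: 1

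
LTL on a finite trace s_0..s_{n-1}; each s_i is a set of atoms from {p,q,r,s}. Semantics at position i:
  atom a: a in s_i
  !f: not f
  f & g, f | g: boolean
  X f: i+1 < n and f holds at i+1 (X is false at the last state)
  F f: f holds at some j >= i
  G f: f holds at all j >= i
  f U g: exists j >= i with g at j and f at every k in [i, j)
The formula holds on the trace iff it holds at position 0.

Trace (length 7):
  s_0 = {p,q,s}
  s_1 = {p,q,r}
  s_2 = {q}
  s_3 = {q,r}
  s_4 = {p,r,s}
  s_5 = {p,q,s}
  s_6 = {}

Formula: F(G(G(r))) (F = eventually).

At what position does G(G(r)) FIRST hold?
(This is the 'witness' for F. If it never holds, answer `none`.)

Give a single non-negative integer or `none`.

Answer: none

Derivation:
s_0={p,q,s}: G(G(r))=False G(r)=False r=False
s_1={p,q,r}: G(G(r))=False G(r)=False r=True
s_2={q}: G(G(r))=False G(r)=False r=False
s_3={q,r}: G(G(r))=False G(r)=False r=True
s_4={p,r,s}: G(G(r))=False G(r)=False r=True
s_5={p,q,s}: G(G(r))=False G(r)=False r=False
s_6={}: G(G(r))=False G(r)=False r=False
F(G(G(r))) does not hold (no witness exists).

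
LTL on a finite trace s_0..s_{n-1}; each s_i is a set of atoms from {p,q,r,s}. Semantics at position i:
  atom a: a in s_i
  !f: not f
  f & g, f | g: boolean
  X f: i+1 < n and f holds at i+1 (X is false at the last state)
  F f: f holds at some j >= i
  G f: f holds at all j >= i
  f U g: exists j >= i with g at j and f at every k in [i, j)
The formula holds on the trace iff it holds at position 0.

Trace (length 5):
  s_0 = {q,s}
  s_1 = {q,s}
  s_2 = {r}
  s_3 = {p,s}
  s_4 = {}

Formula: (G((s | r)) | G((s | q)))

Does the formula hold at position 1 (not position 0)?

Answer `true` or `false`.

Answer: false

Derivation:
s_0={q,s}: (G((s | r)) | G((s | q)))=False G((s | r))=False (s | r)=True s=True r=False G((s | q))=False (s | q)=True q=True
s_1={q,s}: (G((s | r)) | G((s | q)))=False G((s | r))=False (s | r)=True s=True r=False G((s | q))=False (s | q)=True q=True
s_2={r}: (G((s | r)) | G((s | q)))=False G((s | r))=False (s | r)=True s=False r=True G((s | q))=False (s | q)=False q=False
s_3={p,s}: (G((s | r)) | G((s | q)))=False G((s | r))=False (s | r)=True s=True r=False G((s | q))=False (s | q)=True q=False
s_4={}: (G((s | r)) | G((s | q)))=False G((s | r))=False (s | r)=False s=False r=False G((s | q))=False (s | q)=False q=False
Evaluating at position 1: result = False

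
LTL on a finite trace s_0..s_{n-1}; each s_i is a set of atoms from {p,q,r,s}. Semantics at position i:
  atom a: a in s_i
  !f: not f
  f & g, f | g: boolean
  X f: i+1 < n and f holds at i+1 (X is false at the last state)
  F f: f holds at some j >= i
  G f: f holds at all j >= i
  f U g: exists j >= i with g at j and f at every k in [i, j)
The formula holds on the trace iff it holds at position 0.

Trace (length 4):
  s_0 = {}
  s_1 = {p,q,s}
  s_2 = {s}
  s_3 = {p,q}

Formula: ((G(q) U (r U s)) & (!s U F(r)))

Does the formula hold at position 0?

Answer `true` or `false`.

s_0={}: ((G(q) U (r U s)) & (!s U F(r)))=False (G(q) U (r U s))=False G(q)=False q=False (r U s)=False r=False s=False (!s U F(r))=False !s=True F(r)=False
s_1={p,q,s}: ((G(q) U (r U s)) & (!s U F(r)))=False (G(q) U (r U s))=True G(q)=False q=True (r U s)=True r=False s=True (!s U F(r))=False !s=False F(r)=False
s_2={s}: ((G(q) U (r U s)) & (!s U F(r)))=False (G(q) U (r U s))=True G(q)=False q=False (r U s)=True r=False s=True (!s U F(r))=False !s=False F(r)=False
s_3={p,q}: ((G(q) U (r U s)) & (!s U F(r)))=False (G(q) U (r U s))=False G(q)=True q=True (r U s)=False r=False s=False (!s U F(r))=False !s=True F(r)=False

Answer: false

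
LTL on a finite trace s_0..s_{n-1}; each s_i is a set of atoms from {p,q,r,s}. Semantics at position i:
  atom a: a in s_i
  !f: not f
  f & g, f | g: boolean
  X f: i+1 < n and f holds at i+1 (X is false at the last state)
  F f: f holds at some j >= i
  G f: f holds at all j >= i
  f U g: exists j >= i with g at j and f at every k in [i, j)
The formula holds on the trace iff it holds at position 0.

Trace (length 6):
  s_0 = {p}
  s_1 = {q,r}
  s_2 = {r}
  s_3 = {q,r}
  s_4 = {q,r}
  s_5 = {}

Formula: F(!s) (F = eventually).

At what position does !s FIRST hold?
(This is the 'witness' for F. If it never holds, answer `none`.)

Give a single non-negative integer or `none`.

s_0={p}: !s=True s=False
s_1={q,r}: !s=True s=False
s_2={r}: !s=True s=False
s_3={q,r}: !s=True s=False
s_4={q,r}: !s=True s=False
s_5={}: !s=True s=False
F(!s) holds; first witness at position 0.

Answer: 0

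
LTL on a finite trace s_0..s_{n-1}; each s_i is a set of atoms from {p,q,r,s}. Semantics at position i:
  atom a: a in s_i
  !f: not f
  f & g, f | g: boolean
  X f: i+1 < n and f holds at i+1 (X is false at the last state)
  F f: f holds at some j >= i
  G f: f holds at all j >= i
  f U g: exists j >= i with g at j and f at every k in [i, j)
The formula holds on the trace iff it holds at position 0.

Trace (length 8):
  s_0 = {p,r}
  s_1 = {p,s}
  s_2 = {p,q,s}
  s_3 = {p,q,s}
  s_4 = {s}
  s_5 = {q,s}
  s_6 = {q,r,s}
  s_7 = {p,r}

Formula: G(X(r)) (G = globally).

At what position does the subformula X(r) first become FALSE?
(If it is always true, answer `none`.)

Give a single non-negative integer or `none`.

Answer: 0

Derivation:
s_0={p,r}: X(r)=False r=True
s_1={p,s}: X(r)=False r=False
s_2={p,q,s}: X(r)=False r=False
s_3={p,q,s}: X(r)=False r=False
s_4={s}: X(r)=False r=False
s_5={q,s}: X(r)=True r=False
s_6={q,r,s}: X(r)=True r=True
s_7={p,r}: X(r)=False r=True
G(X(r)) holds globally = False
First violation at position 0.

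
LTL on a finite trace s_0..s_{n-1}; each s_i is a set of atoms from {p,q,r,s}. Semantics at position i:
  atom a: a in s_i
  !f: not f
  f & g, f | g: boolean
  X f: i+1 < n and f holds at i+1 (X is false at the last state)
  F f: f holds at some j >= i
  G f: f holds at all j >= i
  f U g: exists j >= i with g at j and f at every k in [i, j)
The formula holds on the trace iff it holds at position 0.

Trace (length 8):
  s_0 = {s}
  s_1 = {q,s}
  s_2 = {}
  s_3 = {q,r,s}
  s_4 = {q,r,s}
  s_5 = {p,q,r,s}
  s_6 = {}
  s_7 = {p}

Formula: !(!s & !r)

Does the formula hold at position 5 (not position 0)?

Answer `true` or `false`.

Answer: true

Derivation:
s_0={s}: !(!s & !r)=True (!s & !r)=False !s=False s=True !r=True r=False
s_1={q,s}: !(!s & !r)=True (!s & !r)=False !s=False s=True !r=True r=False
s_2={}: !(!s & !r)=False (!s & !r)=True !s=True s=False !r=True r=False
s_3={q,r,s}: !(!s & !r)=True (!s & !r)=False !s=False s=True !r=False r=True
s_4={q,r,s}: !(!s & !r)=True (!s & !r)=False !s=False s=True !r=False r=True
s_5={p,q,r,s}: !(!s & !r)=True (!s & !r)=False !s=False s=True !r=False r=True
s_6={}: !(!s & !r)=False (!s & !r)=True !s=True s=False !r=True r=False
s_7={p}: !(!s & !r)=False (!s & !r)=True !s=True s=False !r=True r=False
Evaluating at position 5: result = True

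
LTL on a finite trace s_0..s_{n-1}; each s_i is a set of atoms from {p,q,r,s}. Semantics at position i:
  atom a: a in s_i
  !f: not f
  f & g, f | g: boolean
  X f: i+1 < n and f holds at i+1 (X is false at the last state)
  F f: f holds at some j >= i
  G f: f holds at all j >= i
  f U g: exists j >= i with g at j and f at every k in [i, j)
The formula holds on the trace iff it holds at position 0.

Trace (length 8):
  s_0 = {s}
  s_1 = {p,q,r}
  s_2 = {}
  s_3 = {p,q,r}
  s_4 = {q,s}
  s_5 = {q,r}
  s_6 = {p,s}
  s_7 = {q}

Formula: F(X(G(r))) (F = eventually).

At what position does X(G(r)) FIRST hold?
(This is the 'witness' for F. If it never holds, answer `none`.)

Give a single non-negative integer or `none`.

Answer: none

Derivation:
s_0={s}: X(G(r))=False G(r)=False r=False
s_1={p,q,r}: X(G(r))=False G(r)=False r=True
s_2={}: X(G(r))=False G(r)=False r=False
s_3={p,q,r}: X(G(r))=False G(r)=False r=True
s_4={q,s}: X(G(r))=False G(r)=False r=False
s_5={q,r}: X(G(r))=False G(r)=False r=True
s_6={p,s}: X(G(r))=False G(r)=False r=False
s_7={q}: X(G(r))=False G(r)=False r=False
F(X(G(r))) does not hold (no witness exists).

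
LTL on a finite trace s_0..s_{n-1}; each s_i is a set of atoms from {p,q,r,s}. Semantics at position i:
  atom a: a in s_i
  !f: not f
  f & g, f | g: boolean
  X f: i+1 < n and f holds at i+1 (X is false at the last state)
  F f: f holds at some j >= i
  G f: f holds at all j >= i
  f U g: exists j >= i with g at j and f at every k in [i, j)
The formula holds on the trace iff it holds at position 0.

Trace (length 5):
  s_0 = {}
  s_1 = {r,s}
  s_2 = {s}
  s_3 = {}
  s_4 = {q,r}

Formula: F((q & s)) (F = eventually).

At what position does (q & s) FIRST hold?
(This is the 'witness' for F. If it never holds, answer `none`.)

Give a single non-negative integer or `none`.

Answer: none

Derivation:
s_0={}: (q & s)=False q=False s=False
s_1={r,s}: (q & s)=False q=False s=True
s_2={s}: (q & s)=False q=False s=True
s_3={}: (q & s)=False q=False s=False
s_4={q,r}: (q & s)=False q=True s=False
F((q & s)) does not hold (no witness exists).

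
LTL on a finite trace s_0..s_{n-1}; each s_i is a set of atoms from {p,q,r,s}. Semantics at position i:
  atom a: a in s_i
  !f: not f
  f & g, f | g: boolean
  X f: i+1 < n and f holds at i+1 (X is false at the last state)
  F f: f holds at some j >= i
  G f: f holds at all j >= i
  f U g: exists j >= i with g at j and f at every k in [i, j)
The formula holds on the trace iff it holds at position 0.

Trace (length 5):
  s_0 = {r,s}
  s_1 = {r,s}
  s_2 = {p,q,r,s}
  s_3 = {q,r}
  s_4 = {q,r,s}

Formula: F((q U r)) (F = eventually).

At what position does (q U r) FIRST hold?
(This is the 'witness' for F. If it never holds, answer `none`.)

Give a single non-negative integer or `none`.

Answer: 0

Derivation:
s_0={r,s}: (q U r)=True q=False r=True
s_1={r,s}: (q U r)=True q=False r=True
s_2={p,q,r,s}: (q U r)=True q=True r=True
s_3={q,r}: (q U r)=True q=True r=True
s_4={q,r,s}: (q U r)=True q=True r=True
F((q U r)) holds; first witness at position 0.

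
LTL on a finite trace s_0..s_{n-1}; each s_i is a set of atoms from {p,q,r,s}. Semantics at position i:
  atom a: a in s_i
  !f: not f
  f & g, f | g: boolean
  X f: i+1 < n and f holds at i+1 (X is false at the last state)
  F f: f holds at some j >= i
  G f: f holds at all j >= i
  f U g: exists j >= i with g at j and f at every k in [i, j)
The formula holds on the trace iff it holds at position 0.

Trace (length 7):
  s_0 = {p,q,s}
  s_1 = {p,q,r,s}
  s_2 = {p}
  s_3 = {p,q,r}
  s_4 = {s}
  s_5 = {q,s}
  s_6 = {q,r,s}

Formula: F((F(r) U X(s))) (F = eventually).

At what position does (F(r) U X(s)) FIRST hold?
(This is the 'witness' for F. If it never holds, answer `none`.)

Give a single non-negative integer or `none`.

Answer: 0

Derivation:
s_0={p,q,s}: (F(r) U X(s))=True F(r)=True r=False X(s)=True s=True
s_1={p,q,r,s}: (F(r) U X(s))=True F(r)=True r=True X(s)=False s=True
s_2={p}: (F(r) U X(s))=True F(r)=True r=False X(s)=False s=False
s_3={p,q,r}: (F(r) U X(s))=True F(r)=True r=True X(s)=True s=False
s_4={s}: (F(r) U X(s))=True F(r)=True r=False X(s)=True s=True
s_5={q,s}: (F(r) U X(s))=True F(r)=True r=False X(s)=True s=True
s_6={q,r,s}: (F(r) U X(s))=False F(r)=True r=True X(s)=False s=True
F((F(r) U X(s))) holds; first witness at position 0.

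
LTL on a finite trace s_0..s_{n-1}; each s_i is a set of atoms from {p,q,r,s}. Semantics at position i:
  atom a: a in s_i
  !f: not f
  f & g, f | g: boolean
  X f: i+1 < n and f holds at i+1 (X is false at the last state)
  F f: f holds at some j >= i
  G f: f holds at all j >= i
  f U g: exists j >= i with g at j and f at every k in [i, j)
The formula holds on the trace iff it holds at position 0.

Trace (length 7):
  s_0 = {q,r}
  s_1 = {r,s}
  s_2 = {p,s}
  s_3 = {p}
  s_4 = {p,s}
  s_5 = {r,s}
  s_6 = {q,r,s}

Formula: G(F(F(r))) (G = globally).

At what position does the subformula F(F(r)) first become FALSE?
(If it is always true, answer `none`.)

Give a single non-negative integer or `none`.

s_0={q,r}: F(F(r))=True F(r)=True r=True
s_1={r,s}: F(F(r))=True F(r)=True r=True
s_2={p,s}: F(F(r))=True F(r)=True r=False
s_3={p}: F(F(r))=True F(r)=True r=False
s_4={p,s}: F(F(r))=True F(r)=True r=False
s_5={r,s}: F(F(r))=True F(r)=True r=True
s_6={q,r,s}: F(F(r))=True F(r)=True r=True
G(F(F(r))) holds globally = True
No violation — formula holds at every position.

Answer: none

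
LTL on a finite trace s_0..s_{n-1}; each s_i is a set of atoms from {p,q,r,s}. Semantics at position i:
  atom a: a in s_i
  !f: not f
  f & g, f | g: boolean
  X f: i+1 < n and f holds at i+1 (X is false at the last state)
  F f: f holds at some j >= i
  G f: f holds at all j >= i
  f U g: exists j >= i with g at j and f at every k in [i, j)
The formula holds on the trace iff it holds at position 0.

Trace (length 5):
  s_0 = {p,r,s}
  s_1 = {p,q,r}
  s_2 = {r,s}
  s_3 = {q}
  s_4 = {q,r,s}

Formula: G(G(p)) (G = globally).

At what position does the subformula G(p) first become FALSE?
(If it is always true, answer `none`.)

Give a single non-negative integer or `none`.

s_0={p,r,s}: G(p)=False p=True
s_1={p,q,r}: G(p)=False p=True
s_2={r,s}: G(p)=False p=False
s_3={q}: G(p)=False p=False
s_4={q,r,s}: G(p)=False p=False
G(G(p)) holds globally = False
First violation at position 0.

Answer: 0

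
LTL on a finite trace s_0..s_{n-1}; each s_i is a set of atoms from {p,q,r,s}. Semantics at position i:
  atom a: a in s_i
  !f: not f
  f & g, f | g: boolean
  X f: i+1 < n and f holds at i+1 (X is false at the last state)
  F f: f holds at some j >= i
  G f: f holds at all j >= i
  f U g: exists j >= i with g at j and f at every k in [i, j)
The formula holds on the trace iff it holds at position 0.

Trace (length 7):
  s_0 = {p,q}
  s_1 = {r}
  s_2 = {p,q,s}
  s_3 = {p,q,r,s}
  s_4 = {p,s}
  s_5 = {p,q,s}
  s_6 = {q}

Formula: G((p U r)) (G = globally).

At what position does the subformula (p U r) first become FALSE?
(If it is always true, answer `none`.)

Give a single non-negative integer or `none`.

Answer: 4

Derivation:
s_0={p,q}: (p U r)=True p=True r=False
s_1={r}: (p U r)=True p=False r=True
s_2={p,q,s}: (p U r)=True p=True r=False
s_3={p,q,r,s}: (p U r)=True p=True r=True
s_4={p,s}: (p U r)=False p=True r=False
s_5={p,q,s}: (p U r)=False p=True r=False
s_6={q}: (p U r)=False p=False r=False
G((p U r)) holds globally = False
First violation at position 4.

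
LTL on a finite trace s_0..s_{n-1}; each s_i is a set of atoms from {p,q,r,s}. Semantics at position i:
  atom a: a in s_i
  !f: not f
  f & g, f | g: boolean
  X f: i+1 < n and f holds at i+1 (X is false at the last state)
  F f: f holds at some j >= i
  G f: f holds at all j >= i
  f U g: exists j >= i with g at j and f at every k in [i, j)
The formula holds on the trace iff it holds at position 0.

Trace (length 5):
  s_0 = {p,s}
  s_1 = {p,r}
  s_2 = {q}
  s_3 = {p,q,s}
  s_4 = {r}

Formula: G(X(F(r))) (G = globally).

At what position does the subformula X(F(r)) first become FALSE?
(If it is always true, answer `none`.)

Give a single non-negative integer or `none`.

s_0={p,s}: X(F(r))=True F(r)=True r=False
s_1={p,r}: X(F(r))=True F(r)=True r=True
s_2={q}: X(F(r))=True F(r)=True r=False
s_3={p,q,s}: X(F(r))=True F(r)=True r=False
s_4={r}: X(F(r))=False F(r)=True r=True
G(X(F(r))) holds globally = False
First violation at position 4.

Answer: 4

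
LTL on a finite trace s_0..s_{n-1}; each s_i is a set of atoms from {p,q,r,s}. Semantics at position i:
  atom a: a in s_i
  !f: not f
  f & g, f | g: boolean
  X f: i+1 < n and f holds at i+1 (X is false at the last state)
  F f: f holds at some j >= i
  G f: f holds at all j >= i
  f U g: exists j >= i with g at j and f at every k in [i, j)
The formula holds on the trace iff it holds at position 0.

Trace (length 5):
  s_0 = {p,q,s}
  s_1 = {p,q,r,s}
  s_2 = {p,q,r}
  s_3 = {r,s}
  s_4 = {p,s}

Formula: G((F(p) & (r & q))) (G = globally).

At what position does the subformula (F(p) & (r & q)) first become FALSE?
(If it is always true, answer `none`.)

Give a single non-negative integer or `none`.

Answer: 0

Derivation:
s_0={p,q,s}: (F(p) & (r & q))=False F(p)=True p=True (r & q)=False r=False q=True
s_1={p,q,r,s}: (F(p) & (r & q))=True F(p)=True p=True (r & q)=True r=True q=True
s_2={p,q,r}: (F(p) & (r & q))=True F(p)=True p=True (r & q)=True r=True q=True
s_3={r,s}: (F(p) & (r & q))=False F(p)=True p=False (r & q)=False r=True q=False
s_4={p,s}: (F(p) & (r & q))=False F(p)=True p=True (r & q)=False r=False q=False
G((F(p) & (r & q))) holds globally = False
First violation at position 0.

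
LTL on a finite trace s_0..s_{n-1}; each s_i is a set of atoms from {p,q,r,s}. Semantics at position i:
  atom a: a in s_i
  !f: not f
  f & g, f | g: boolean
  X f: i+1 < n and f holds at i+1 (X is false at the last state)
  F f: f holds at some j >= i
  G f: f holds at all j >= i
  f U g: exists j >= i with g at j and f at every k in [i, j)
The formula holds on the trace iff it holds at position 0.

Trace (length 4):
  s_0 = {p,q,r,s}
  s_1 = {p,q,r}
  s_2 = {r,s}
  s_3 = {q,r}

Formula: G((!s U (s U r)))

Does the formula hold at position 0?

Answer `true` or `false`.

s_0={p,q,r,s}: G((!s U (s U r)))=True (!s U (s U r))=True !s=False s=True (s U r)=True r=True
s_1={p,q,r}: G((!s U (s U r)))=True (!s U (s U r))=True !s=True s=False (s U r)=True r=True
s_2={r,s}: G((!s U (s U r)))=True (!s U (s U r))=True !s=False s=True (s U r)=True r=True
s_3={q,r}: G((!s U (s U r)))=True (!s U (s U r))=True !s=True s=False (s U r)=True r=True

Answer: true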